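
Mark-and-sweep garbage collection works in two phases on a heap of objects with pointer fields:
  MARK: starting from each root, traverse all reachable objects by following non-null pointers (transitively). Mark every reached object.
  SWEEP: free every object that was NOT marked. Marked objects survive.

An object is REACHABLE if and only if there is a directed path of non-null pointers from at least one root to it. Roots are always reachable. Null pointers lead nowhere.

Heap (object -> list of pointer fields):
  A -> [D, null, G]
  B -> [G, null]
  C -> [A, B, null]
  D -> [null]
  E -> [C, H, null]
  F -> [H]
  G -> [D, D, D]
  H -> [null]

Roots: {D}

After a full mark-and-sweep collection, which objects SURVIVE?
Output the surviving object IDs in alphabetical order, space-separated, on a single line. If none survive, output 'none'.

Roots: D
Mark D: refs=null, marked=D
Unmarked (collected): A B C E F G H

Answer: D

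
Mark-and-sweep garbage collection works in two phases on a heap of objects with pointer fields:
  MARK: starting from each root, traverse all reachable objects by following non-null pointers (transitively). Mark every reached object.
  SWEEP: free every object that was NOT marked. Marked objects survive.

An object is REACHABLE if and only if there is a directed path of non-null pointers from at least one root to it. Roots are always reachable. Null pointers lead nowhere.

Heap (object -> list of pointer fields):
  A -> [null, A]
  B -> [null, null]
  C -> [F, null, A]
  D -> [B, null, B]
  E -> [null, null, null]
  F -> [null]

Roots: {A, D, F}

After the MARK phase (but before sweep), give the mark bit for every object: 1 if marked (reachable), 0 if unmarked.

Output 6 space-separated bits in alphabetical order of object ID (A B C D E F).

Roots: A D F
Mark A: refs=null A, marked=A
Mark D: refs=B null B, marked=A D
Mark F: refs=null, marked=A D F
Mark B: refs=null null, marked=A B D F
Unmarked (collected): C E

Answer: 1 1 0 1 0 1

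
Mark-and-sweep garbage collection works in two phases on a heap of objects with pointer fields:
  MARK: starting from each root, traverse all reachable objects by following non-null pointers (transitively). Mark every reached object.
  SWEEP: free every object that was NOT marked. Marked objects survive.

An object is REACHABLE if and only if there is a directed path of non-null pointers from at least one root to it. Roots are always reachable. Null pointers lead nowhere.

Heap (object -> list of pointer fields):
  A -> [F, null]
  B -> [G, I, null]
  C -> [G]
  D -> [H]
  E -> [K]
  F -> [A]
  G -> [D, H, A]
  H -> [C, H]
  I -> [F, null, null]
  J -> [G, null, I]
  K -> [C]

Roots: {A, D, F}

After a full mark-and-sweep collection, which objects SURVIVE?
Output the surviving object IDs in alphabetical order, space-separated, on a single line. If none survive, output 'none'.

Answer: A C D F G H

Derivation:
Roots: A D F
Mark A: refs=F null, marked=A
Mark D: refs=H, marked=A D
Mark F: refs=A, marked=A D F
Mark H: refs=C H, marked=A D F H
Mark C: refs=G, marked=A C D F H
Mark G: refs=D H A, marked=A C D F G H
Unmarked (collected): B E I J K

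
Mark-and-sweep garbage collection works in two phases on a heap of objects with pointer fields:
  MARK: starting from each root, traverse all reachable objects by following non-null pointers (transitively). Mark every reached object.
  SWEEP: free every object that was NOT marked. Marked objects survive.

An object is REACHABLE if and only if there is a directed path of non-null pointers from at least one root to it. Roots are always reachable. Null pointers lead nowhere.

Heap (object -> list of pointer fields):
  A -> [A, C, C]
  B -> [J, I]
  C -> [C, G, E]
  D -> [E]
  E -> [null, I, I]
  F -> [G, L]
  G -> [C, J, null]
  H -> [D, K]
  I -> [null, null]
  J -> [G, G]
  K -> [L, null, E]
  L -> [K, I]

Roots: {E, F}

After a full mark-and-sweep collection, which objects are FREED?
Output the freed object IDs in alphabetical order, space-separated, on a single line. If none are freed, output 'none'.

Roots: E F
Mark E: refs=null I I, marked=E
Mark F: refs=G L, marked=E F
Mark I: refs=null null, marked=E F I
Mark G: refs=C J null, marked=E F G I
Mark L: refs=K I, marked=E F G I L
Mark C: refs=C G E, marked=C E F G I L
Mark J: refs=G G, marked=C E F G I J L
Mark K: refs=L null E, marked=C E F G I J K L
Unmarked (collected): A B D H

Answer: A B D H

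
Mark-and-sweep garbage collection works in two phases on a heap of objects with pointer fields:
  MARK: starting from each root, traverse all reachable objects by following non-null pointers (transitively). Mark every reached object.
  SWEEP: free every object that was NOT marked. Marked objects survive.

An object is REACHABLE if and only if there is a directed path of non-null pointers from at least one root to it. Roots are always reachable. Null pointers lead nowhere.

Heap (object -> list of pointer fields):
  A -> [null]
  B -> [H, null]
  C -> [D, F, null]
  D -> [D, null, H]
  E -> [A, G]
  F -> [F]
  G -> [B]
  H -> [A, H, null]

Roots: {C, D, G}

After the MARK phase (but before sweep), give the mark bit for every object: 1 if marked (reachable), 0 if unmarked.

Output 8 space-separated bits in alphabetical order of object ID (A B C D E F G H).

Roots: C D G
Mark C: refs=D F null, marked=C
Mark D: refs=D null H, marked=C D
Mark G: refs=B, marked=C D G
Mark F: refs=F, marked=C D F G
Mark H: refs=A H null, marked=C D F G H
Mark B: refs=H null, marked=B C D F G H
Mark A: refs=null, marked=A B C D F G H
Unmarked (collected): E

Answer: 1 1 1 1 0 1 1 1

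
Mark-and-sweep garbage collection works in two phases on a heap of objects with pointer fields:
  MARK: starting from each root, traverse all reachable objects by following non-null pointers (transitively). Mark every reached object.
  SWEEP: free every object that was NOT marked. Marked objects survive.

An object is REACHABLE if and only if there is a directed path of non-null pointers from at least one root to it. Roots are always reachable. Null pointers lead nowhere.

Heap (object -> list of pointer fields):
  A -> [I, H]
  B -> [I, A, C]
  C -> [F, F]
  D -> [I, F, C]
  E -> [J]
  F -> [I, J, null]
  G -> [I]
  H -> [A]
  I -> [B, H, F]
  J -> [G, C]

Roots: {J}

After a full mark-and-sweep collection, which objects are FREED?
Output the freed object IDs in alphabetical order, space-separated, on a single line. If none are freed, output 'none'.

Answer: D E

Derivation:
Roots: J
Mark J: refs=G C, marked=J
Mark G: refs=I, marked=G J
Mark C: refs=F F, marked=C G J
Mark I: refs=B H F, marked=C G I J
Mark F: refs=I J null, marked=C F G I J
Mark B: refs=I A C, marked=B C F G I J
Mark H: refs=A, marked=B C F G H I J
Mark A: refs=I H, marked=A B C F G H I J
Unmarked (collected): D E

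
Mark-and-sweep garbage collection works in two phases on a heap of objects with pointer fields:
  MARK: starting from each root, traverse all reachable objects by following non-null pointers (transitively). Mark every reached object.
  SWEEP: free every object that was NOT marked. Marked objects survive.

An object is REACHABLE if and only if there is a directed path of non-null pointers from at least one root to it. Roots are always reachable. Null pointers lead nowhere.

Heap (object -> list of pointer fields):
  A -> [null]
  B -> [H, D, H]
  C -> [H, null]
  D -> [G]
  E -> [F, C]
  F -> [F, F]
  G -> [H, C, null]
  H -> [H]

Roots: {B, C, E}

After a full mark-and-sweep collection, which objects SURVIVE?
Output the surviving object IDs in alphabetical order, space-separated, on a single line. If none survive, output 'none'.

Roots: B C E
Mark B: refs=H D H, marked=B
Mark C: refs=H null, marked=B C
Mark E: refs=F C, marked=B C E
Mark H: refs=H, marked=B C E H
Mark D: refs=G, marked=B C D E H
Mark F: refs=F F, marked=B C D E F H
Mark G: refs=H C null, marked=B C D E F G H
Unmarked (collected): A

Answer: B C D E F G H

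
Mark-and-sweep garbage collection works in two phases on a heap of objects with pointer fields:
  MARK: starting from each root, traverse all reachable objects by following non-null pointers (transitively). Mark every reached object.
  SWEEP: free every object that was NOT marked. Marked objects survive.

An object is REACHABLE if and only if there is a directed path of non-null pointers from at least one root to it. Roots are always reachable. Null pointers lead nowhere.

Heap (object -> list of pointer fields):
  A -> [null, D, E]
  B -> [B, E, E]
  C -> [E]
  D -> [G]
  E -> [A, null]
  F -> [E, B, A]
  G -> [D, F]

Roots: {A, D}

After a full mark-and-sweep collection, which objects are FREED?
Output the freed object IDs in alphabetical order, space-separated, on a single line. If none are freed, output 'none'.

Answer: C

Derivation:
Roots: A D
Mark A: refs=null D E, marked=A
Mark D: refs=G, marked=A D
Mark E: refs=A null, marked=A D E
Mark G: refs=D F, marked=A D E G
Mark F: refs=E B A, marked=A D E F G
Mark B: refs=B E E, marked=A B D E F G
Unmarked (collected): C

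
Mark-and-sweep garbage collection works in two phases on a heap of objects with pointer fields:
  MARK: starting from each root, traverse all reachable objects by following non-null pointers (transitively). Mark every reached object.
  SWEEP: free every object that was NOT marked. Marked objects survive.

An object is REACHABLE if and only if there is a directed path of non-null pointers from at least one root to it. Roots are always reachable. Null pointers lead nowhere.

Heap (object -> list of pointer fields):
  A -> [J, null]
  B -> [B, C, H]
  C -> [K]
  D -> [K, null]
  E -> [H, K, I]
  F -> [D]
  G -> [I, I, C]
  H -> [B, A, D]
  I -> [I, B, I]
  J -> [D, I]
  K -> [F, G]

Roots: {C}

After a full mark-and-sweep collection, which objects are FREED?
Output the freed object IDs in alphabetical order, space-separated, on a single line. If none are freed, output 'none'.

Roots: C
Mark C: refs=K, marked=C
Mark K: refs=F G, marked=C K
Mark F: refs=D, marked=C F K
Mark G: refs=I I C, marked=C F G K
Mark D: refs=K null, marked=C D F G K
Mark I: refs=I B I, marked=C D F G I K
Mark B: refs=B C H, marked=B C D F G I K
Mark H: refs=B A D, marked=B C D F G H I K
Mark A: refs=J null, marked=A B C D F G H I K
Mark J: refs=D I, marked=A B C D F G H I J K
Unmarked (collected): E

Answer: E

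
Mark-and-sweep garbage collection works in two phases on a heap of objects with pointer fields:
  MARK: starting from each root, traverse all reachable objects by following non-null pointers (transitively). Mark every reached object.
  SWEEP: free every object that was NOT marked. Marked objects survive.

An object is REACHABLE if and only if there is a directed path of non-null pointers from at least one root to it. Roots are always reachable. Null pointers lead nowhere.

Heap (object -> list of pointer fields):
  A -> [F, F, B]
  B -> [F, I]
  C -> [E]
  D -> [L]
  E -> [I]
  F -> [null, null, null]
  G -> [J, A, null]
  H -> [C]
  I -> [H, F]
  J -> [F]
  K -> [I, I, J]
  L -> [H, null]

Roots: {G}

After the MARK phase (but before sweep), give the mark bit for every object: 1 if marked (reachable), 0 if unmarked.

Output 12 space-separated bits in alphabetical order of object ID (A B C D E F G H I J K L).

Answer: 1 1 1 0 1 1 1 1 1 1 0 0

Derivation:
Roots: G
Mark G: refs=J A null, marked=G
Mark J: refs=F, marked=G J
Mark A: refs=F F B, marked=A G J
Mark F: refs=null null null, marked=A F G J
Mark B: refs=F I, marked=A B F G J
Mark I: refs=H F, marked=A B F G I J
Mark H: refs=C, marked=A B F G H I J
Mark C: refs=E, marked=A B C F G H I J
Mark E: refs=I, marked=A B C E F G H I J
Unmarked (collected): D K L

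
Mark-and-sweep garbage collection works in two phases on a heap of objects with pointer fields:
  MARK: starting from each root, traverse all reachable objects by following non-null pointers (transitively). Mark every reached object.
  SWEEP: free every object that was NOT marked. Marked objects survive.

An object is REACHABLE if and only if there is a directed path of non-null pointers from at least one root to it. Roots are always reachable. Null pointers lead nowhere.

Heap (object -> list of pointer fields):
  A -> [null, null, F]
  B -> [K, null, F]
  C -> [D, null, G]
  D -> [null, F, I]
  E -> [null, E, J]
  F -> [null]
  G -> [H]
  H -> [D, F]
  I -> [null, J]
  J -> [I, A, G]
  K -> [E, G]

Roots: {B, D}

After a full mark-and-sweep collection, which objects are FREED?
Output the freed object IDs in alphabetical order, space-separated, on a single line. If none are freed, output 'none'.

Answer: C

Derivation:
Roots: B D
Mark B: refs=K null F, marked=B
Mark D: refs=null F I, marked=B D
Mark K: refs=E G, marked=B D K
Mark F: refs=null, marked=B D F K
Mark I: refs=null J, marked=B D F I K
Mark E: refs=null E J, marked=B D E F I K
Mark G: refs=H, marked=B D E F G I K
Mark J: refs=I A G, marked=B D E F G I J K
Mark H: refs=D F, marked=B D E F G H I J K
Mark A: refs=null null F, marked=A B D E F G H I J K
Unmarked (collected): C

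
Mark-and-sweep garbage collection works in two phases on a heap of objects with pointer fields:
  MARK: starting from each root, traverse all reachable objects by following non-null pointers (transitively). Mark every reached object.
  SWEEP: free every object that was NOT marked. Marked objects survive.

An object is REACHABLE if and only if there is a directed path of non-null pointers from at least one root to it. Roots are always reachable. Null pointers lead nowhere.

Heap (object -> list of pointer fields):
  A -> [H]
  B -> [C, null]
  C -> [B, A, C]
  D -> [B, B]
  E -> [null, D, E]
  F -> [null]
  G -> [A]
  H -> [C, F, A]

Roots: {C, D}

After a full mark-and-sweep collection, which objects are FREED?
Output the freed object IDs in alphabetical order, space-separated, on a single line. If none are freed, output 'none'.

Answer: E G

Derivation:
Roots: C D
Mark C: refs=B A C, marked=C
Mark D: refs=B B, marked=C D
Mark B: refs=C null, marked=B C D
Mark A: refs=H, marked=A B C D
Mark H: refs=C F A, marked=A B C D H
Mark F: refs=null, marked=A B C D F H
Unmarked (collected): E G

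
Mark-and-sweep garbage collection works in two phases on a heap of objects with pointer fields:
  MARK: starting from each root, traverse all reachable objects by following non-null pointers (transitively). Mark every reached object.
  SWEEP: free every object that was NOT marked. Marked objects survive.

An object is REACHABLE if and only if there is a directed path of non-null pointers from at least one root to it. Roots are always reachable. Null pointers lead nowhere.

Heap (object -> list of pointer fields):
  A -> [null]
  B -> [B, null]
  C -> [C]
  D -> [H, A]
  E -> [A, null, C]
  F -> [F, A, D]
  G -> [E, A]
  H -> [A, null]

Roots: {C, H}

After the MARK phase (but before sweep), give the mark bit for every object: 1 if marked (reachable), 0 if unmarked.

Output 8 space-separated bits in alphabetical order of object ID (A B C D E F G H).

Answer: 1 0 1 0 0 0 0 1

Derivation:
Roots: C H
Mark C: refs=C, marked=C
Mark H: refs=A null, marked=C H
Mark A: refs=null, marked=A C H
Unmarked (collected): B D E F G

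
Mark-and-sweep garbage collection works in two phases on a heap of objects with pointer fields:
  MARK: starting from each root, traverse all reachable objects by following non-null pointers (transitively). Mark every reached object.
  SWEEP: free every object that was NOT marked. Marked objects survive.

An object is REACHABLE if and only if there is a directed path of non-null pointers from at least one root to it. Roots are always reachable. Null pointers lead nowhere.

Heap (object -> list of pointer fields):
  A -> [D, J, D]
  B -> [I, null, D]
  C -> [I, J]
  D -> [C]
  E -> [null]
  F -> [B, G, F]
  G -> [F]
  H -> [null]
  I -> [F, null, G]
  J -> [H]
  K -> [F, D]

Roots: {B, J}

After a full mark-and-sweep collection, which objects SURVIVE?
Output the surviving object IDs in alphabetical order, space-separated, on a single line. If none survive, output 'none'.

Answer: B C D F G H I J

Derivation:
Roots: B J
Mark B: refs=I null D, marked=B
Mark J: refs=H, marked=B J
Mark I: refs=F null G, marked=B I J
Mark D: refs=C, marked=B D I J
Mark H: refs=null, marked=B D H I J
Mark F: refs=B G F, marked=B D F H I J
Mark G: refs=F, marked=B D F G H I J
Mark C: refs=I J, marked=B C D F G H I J
Unmarked (collected): A E K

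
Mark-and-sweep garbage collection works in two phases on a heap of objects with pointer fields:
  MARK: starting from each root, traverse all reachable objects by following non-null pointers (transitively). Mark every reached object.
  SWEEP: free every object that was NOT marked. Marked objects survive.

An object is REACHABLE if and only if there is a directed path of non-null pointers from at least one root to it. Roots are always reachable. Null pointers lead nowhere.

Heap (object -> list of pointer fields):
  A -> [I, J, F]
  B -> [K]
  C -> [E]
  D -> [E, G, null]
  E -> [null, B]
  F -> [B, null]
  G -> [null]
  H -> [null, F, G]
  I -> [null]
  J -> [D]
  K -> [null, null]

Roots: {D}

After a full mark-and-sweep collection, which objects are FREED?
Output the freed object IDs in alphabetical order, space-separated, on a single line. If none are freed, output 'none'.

Roots: D
Mark D: refs=E G null, marked=D
Mark E: refs=null B, marked=D E
Mark G: refs=null, marked=D E G
Mark B: refs=K, marked=B D E G
Mark K: refs=null null, marked=B D E G K
Unmarked (collected): A C F H I J

Answer: A C F H I J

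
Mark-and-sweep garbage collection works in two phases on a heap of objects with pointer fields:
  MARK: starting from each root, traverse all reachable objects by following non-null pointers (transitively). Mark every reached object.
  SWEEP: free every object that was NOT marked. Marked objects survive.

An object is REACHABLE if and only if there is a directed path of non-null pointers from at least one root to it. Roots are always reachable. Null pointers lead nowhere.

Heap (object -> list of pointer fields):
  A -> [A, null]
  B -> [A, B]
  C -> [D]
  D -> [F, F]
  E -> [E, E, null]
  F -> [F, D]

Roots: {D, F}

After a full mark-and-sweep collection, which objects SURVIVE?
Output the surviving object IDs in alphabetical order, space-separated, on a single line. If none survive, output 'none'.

Answer: D F

Derivation:
Roots: D F
Mark D: refs=F F, marked=D
Mark F: refs=F D, marked=D F
Unmarked (collected): A B C E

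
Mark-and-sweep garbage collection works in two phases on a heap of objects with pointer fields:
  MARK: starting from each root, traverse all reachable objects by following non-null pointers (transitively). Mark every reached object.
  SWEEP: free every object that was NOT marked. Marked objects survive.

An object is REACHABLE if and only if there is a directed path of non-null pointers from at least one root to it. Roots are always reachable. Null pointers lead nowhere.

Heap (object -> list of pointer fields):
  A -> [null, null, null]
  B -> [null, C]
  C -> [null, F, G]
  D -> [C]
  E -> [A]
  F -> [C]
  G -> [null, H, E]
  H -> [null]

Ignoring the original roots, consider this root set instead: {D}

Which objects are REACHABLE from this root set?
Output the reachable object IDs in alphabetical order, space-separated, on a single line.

Roots: D
Mark D: refs=C, marked=D
Mark C: refs=null F G, marked=C D
Mark F: refs=C, marked=C D F
Mark G: refs=null H E, marked=C D F G
Mark H: refs=null, marked=C D F G H
Mark E: refs=A, marked=C D E F G H
Mark A: refs=null null null, marked=A C D E F G H
Unmarked (collected): B

Answer: A C D E F G H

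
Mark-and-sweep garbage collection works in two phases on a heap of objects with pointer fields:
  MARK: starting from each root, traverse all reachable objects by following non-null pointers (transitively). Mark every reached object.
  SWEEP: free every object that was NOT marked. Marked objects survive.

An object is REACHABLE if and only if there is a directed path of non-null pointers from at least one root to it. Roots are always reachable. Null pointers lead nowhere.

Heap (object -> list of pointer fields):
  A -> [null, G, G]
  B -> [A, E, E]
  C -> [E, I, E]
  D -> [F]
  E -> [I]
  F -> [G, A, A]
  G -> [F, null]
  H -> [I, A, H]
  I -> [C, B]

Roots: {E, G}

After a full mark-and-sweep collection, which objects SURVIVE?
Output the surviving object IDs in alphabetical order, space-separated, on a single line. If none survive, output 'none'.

Roots: E G
Mark E: refs=I, marked=E
Mark G: refs=F null, marked=E G
Mark I: refs=C B, marked=E G I
Mark F: refs=G A A, marked=E F G I
Mark C: refs=E I E, marked=C E F G I
Mark B: refs=A E E, marked=B C E F G I
Mark A: refs=null G G, marked=A B C E F G I
Unmarked (collected): D H

Answer: A B C E F G I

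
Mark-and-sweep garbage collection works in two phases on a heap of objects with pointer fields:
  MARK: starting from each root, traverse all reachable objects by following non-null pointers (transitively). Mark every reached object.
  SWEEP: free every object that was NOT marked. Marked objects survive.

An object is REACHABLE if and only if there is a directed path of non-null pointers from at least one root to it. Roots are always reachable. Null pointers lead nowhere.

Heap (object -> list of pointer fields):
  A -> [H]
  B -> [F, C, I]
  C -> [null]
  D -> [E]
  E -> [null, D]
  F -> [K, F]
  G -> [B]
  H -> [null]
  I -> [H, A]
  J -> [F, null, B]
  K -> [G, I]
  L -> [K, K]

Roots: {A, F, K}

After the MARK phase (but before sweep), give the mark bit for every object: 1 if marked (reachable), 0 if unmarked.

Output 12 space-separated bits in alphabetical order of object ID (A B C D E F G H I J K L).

Roots: A F K
Mark A: refs=H, marked=A
Mark F: refs=K F, marked=A F
Mark K: refs=G I, marked=A F K
Mark H: refs=null, marked=A F H K
Mark G: refs=B, marked=A F G H K
Mark I: refs=H A, marked=A F G H I K
Mark B: refs=F C I, marked=A B F G H I K
Mark C: refs=null, marked=A B C F G H I K
Unmarked (collected): D E J L

Answer: 1 1 1 0 0 1 1 1 1 0 1 0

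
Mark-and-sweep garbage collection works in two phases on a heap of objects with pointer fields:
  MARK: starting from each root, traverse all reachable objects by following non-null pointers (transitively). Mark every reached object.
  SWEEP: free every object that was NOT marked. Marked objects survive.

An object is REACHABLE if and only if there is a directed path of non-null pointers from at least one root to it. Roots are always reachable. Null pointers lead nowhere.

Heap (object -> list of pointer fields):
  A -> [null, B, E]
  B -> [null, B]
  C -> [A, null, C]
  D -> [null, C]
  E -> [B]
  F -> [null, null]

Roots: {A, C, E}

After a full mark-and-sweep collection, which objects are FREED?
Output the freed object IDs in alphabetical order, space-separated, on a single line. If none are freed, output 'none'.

Answer: D F

Derivation:
Roots: A C E
Mark A: refs=null B E, marked=A
Mark C: refs=A null C, marked=A C
Mark E: refs=B, marked=A C E
Mark B: refs=null B, marked=A B C E
Unmarked (collected): D F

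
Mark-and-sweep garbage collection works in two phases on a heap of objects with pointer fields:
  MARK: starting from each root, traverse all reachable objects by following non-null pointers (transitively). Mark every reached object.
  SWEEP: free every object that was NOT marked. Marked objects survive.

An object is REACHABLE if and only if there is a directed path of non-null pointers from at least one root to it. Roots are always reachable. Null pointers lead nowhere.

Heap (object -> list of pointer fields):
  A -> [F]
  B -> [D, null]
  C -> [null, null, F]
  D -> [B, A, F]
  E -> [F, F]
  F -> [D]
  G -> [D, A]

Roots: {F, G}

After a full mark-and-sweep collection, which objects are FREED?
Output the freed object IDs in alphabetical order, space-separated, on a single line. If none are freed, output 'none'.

Roots: F G
Mark F: refs=D, marked=F
Mark G: refs=D A, marked=F G
Mark D: refs=B A F, marked=D F G
Mark A: refs=F, marked=A D F G
Mark B: refs=D null, marked=A B D F G
Unmarked (collected): C E

Answer: C E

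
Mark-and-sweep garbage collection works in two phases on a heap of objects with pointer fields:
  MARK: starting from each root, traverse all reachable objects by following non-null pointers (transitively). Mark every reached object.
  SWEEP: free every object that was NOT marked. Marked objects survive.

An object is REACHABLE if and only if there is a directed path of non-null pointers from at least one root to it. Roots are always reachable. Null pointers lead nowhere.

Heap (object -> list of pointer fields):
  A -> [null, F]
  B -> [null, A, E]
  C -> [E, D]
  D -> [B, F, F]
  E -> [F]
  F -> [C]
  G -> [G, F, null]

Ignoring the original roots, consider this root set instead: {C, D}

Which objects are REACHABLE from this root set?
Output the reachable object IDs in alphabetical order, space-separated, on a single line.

Answer: A B C D E F

Derivation:
Roots: C D
Mark C: refs=E D, marked=C
Mark D: refs=B F F, marked=C D
Mark E: refs=F, marked=C D E
Mark B: refs=null A E, marked=B C D E
Mark F: refs=C, marked=B C D E F
Mark A: refs=null F, marked=A B C D E F
Unmarked (collected): G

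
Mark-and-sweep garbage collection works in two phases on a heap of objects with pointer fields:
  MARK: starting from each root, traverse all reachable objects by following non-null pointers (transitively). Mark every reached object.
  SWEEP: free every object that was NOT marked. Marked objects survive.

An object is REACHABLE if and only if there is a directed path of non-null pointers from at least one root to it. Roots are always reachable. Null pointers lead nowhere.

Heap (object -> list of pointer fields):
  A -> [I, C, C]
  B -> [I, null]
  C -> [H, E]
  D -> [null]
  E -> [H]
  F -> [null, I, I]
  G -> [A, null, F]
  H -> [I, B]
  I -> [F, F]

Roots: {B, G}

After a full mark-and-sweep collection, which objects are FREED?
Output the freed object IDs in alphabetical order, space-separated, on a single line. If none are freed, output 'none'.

Answer: D

Derivation:
Roots: B G
Mark B: refs=I null, marked=B
Mark G: refs=A null F, marked=B G
Mark I: refs=F F, marked=B G I
Mark A: refs=I C C, marked=A B G I
Mark F: refs=null I I, marked=A B F G I
Mark C: refs=H E, marked=A B C F G I
Mark H: refs=I B, marked=A B C F G H I
Mark E: refs=H, marked=A B C E F G H I
Unmarked (collected): D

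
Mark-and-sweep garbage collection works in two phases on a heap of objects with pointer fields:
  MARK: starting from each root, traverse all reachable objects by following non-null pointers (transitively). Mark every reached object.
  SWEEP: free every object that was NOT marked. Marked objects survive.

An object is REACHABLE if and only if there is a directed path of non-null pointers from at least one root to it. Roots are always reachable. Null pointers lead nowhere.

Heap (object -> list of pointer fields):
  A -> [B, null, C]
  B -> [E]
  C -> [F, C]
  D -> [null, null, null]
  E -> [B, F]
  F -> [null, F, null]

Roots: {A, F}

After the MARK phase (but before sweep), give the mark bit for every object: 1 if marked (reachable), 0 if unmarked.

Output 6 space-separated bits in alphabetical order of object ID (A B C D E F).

Answer: 1 1 1 0 1 1

Derivation:
Roots: A F
Mark A: refs=B null C, marked=A
Mark F: refs=null F null, marked=A F
Mark B: refs=E, marked=A B F
Mark C: refs=F C, marked=A B C F
Mark E: refs=B F, marked=A B C E F
Unmarked (collected): D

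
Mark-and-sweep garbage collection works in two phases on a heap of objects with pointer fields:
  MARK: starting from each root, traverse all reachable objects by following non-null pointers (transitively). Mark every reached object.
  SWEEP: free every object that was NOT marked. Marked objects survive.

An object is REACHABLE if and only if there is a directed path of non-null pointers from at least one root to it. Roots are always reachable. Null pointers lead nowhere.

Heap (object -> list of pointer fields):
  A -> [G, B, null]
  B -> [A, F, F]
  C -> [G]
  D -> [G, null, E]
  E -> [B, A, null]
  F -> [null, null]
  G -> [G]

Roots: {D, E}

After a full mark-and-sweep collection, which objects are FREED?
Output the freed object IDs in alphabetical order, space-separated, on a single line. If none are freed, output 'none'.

Roots: D E
Mark D: refs=G null E, marked=D
Mark E: refs=B A null, marked=D E
Mark G: refs=G, marked=D E G
Mark B: refs=A F F, marked=B D E G
Mark A: refs=G B null, marked=A B D E G
Mark F: refs=null null, marked=A B D E F G
Unmarked (collected): C

Answer: C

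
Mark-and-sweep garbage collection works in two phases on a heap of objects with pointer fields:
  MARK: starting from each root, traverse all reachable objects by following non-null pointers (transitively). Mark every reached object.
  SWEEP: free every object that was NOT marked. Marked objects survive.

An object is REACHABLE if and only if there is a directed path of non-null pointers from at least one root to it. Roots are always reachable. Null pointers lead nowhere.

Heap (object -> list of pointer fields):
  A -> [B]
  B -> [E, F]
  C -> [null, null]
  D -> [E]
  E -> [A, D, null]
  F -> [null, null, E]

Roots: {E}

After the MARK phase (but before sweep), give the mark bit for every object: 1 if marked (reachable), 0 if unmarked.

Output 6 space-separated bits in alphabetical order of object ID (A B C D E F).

Roots: E
Mark E: refs=A D null, marked=E
Mark A: refs=B, marked=A E
Mark D: refs=E, marked=A D E
Mark B: refs=E F, marked=A B D E
Mark F: refs=null null E, marked=A B D E F
Unmarked (collected): C

Answer: 1 1 0 1 1 1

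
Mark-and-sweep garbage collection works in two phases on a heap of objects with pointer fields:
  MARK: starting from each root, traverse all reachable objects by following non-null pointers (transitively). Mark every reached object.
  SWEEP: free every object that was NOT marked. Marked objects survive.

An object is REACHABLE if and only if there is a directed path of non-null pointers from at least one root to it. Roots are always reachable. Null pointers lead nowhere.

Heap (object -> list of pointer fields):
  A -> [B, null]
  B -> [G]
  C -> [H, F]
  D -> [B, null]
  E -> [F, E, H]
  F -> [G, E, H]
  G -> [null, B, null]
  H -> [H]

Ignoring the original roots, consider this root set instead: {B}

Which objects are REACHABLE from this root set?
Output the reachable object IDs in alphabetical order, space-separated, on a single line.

Answer: B G

Derivation:
Roots: B
Mark B: refs=G, marked=B
Mark G: refs=null B null, marked=B G
Unmarked (collected): A C D E F H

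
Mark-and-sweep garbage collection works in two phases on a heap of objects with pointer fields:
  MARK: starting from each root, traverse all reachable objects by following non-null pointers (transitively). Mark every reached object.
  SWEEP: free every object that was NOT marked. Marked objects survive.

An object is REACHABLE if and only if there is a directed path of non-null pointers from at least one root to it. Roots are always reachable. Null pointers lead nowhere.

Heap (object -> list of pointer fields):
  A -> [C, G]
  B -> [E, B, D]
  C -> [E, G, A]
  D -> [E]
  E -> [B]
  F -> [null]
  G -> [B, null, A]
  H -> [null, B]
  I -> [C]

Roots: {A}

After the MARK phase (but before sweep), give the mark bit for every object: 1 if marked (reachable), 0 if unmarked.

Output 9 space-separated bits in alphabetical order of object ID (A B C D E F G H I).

Roots: A
Mark A: refs=C G, marked=A
Mark C: refs=E G A, marked=A C
Mark G: refs=B null A, marked=A C G
Mark E: refs=B, marked=A C E G
Mark B: refs=E B D, marked=A B C E G
Mark D: refs=E, marked=A B C D E G
Unmarked (collected): F H I

Answer: 1 1 1 1 1 0 1 0 0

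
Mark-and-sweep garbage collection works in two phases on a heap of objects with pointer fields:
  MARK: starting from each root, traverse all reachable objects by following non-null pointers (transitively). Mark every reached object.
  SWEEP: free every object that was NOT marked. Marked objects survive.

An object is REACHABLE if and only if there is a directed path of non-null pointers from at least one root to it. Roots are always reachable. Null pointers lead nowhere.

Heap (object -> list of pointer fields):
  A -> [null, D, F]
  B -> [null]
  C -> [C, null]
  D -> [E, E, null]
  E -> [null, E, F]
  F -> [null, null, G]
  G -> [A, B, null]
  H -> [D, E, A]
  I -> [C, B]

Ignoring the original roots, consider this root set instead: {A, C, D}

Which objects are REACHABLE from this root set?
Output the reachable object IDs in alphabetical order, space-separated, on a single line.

Roots: A C D
Mark A: refs=null D F, marked=A
Mark C: refs=C null, marked=A C
Mark D: refs=E E null, marked=A C D
Mark F: refs=null null G, marked=A C D F
Mark E: refs=null E F, marked=A C D E F
Mark G: refs=A B null, marked=A C D E F G
Mark B: refs=null, marked=A B C D E F G
Unmarked (collected): H I

Answer: A B C D E F G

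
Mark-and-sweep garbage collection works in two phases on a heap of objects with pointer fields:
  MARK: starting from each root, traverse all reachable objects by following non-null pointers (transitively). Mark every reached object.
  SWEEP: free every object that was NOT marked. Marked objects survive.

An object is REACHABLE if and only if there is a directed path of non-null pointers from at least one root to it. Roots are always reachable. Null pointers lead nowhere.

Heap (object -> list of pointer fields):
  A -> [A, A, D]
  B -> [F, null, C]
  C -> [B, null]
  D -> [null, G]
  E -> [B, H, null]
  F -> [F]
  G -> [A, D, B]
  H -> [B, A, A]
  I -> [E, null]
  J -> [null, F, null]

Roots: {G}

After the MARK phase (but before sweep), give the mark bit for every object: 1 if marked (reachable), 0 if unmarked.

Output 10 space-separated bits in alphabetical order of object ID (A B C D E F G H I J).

Answer: 1 1 1 1 0 1 1 0 0 0

Derivation:
Roots: G
Mark G: refs=A D B, marked=G
Mark A: refs=A A D, marked=A G
Mark D: refs=null G, marked=A D G
Mark B: refs=F null C, marked=A B D G
Mark F: refs=F, marked=A B D F G
Mark C: refs=B null, marked=A B C D F G
Unmarked (collected): E H I J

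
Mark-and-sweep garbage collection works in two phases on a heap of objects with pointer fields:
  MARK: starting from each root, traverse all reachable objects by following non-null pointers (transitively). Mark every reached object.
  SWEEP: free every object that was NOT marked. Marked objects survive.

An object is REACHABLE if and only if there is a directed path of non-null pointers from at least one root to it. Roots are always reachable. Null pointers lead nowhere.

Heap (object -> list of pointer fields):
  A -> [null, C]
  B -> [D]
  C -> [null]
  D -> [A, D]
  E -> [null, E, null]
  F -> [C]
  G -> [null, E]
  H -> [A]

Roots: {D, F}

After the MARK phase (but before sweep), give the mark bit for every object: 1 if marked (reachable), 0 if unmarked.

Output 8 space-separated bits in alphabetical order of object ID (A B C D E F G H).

Roots: D F
Mark D: refs=A D, marked=D
Mark F: refs=C, marked=D F
Mark A: refs=null C, marked=A D F
Mark C: refs=null, marked=A C D F
Unmarked (collected): B E G H

Answer: 1 0 1 1 0 1 0 0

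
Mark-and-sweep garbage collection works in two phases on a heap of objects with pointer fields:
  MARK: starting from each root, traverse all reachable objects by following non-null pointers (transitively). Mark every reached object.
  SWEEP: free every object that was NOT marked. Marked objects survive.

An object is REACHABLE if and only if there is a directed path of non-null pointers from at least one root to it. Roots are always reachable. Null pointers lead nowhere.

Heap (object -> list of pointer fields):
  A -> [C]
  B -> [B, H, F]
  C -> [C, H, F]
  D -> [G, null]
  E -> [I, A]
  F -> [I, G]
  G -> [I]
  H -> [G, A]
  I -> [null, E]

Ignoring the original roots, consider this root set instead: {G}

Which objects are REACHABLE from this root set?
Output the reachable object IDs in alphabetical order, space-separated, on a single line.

Roots: G
Mark G: refs=I, marked=G
Mark I: refs=null E, marked=G I
Mark E: refs=I A, marked=E G I
Mark A: refs=C, marked=A E G I
Mark C: refs=C H F, marked=A C E G I
Mark H: refs=G A, marked=A C E G H I
Mark F: refs=I G, marked=A C E F G H I
Unmarked (collected): B D

Answer: A C E F G H I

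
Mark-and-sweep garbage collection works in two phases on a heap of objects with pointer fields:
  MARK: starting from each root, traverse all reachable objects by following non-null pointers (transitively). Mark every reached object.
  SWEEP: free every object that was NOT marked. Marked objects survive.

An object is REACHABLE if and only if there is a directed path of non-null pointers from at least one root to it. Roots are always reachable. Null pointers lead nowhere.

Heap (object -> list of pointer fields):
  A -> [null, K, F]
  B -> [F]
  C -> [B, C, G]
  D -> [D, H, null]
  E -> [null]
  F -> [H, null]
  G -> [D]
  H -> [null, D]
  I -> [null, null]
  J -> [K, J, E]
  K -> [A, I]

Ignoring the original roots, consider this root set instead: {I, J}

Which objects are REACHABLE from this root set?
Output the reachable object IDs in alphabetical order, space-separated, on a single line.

Roots: I J
Mark I: refs=null null, marked=I
Mark J: refs=K J E, marked=I J
Mark K: refs=A I, marked=I J K
Mark E: refs=null, marked=E I J K
Mark A: refs=null K F, marked=A E I J K
Mark F: refs=H null, marked=A E F I J K
Mark H: refs=null D, marked=A E F H I J K
Mark D: refs=D H null, marked=A D E F H I J K
Unmarked (collected): B C G

Answer: A D E F H I J K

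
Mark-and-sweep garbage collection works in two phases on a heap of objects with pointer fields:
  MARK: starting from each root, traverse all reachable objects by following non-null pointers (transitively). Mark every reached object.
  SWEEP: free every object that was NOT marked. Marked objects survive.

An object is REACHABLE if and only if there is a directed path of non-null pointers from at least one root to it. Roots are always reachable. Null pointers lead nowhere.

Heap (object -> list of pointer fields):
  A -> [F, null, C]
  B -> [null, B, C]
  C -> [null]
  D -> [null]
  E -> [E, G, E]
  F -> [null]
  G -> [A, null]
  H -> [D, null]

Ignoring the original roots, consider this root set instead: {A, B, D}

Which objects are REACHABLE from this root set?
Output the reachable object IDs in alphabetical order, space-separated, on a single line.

Roots: A B D
Mark A: refs=F null C, marked=A
Mark B: refs=null B C, marked=A B
Mark D: refs=null, marked=A B D
Mark F: refs=null, marked=A B D F
Mark C: refs=null, marked=A B C D F
Unmarked (collected): E G H

Answer: A B C D F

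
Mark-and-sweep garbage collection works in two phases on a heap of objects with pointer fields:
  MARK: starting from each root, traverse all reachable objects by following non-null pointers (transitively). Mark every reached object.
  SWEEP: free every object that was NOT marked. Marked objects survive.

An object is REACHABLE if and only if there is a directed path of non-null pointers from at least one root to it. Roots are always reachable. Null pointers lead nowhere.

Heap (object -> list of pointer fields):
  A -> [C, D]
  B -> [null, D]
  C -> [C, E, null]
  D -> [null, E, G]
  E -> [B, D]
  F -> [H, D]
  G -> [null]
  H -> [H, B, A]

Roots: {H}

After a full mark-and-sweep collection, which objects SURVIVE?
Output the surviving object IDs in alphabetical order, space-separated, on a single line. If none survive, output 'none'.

Roots: H
Mark H: refs=H B A, marked=H
Mark B: refs=null D, marked=B H
Mark A: refs=C D, marked=A B H
Mark D: refs=null E G, marked=A B D H
Mark C: refs=C E null, marked=A B C D H
Mark E: refs=B D, marked=A B C D E H
Mark G: refs=null, marked=A B C D E G H
Unmarked (collected): F

Answer: A B C D E G H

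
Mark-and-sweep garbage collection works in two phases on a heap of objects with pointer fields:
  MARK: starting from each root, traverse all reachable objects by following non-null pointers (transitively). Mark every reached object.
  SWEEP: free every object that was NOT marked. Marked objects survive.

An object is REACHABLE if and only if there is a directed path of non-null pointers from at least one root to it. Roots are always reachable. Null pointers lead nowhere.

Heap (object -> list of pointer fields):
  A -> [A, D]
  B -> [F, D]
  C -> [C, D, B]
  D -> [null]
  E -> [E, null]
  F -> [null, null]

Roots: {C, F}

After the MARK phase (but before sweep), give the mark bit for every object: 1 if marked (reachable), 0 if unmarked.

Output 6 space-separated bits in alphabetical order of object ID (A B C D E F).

Answer: 0 1 1 1 0 1

Derivation:
Roots: C F
Mark C: refs=C D B, marked=C
Mark F: refs=null null, marked=C F
Mark D: refs=null, marked=C D F
Mark B: refs=F D, marked=B C D F
Unmarked (collected): A E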